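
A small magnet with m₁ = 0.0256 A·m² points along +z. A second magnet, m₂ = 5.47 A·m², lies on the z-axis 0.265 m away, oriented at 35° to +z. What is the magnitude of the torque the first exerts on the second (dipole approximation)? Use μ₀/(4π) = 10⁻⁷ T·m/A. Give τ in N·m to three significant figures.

Dipole B is on the axis of dipole A, so B₁ there is axial: B₁ = (μ₀/4π)·2m₁/r³ along +z.
B₁ = 2(10⁻⁷)(0.0256)/(0.265)³ = 2.751×10⁻⁷ T.
τ = m₂ B₁ sinθ.
τ = (5.47)(2.751×10⁻⁷)·sin35° = 8.632×10⁻⁷ N·m.

τ ≈ 8.63×10⁻⁷ N·m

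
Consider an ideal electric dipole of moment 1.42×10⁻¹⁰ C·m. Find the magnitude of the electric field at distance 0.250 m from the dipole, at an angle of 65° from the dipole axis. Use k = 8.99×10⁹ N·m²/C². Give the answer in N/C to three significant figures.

At angle θ the dipole field magnitude is E = (kp/r³)·√(1 + 3cos²θ).
kp/r³ = (8.99×10⁹)(1.42×10⁻¹⁰) / (0.250)³ = 81.70 N/C.
√(1 + 3cos²65°) = √(1 + 3·0.1786) = √1.5358 ≈ 1.2393.
E ≈ 81.70 × 1.239 = 101.3 N/C.

E ≈ 101 N/C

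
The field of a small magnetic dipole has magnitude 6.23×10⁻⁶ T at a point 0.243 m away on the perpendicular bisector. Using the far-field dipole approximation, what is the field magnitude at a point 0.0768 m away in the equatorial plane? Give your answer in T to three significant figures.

B ≈ 1.97×10⁻⁴ T

Dipole fields scale as 1/r³ in the far field; the geometry is the same at both points.
B₂ = B₁ · (r₁/r₂)³ = 6.23×10⁻⁶ · (0.243/0.0768)³.
(r₁/r₂)³ = (3.164)³ = 31.68.
B₂ ≈ 1.973×10⁻⁴ T.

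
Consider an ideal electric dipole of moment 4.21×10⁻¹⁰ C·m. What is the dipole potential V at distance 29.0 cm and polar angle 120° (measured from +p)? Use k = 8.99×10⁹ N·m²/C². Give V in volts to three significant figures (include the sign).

V ≈ -22.5 V

The dipole potential is V = kp cosθ / r².
V = (8.99×10⁹)(4.21×10⁻¹⁰)·cos120° / (0.290)² = -22.50 V.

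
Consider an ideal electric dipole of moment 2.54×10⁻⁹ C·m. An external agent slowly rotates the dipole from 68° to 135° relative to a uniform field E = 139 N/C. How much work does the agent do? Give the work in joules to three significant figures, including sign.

W_ext = ΔU = U(θ₂) − U(θ₁) = −pE cosθ₂ − (−pE cosθ₁) = pE(cosθ₁ − cosθ₂).
W = (2.54×10⁻⁹)(139)·(cos68° − cos135°) = (3.531×10⁻⁷)·(+1.0817) = 3.819×10⁻⁷ J.

W ≈ 3.82×10⁻⁷ J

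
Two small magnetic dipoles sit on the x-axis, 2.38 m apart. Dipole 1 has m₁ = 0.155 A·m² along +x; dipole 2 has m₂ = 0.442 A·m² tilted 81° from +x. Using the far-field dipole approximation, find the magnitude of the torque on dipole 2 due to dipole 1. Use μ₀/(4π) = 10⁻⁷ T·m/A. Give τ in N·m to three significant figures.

τ ≈ 1.00×10⁻⁹ N·m

Dipole B is on the axis of dipole A, so B₁ there is axial: B₁ = (μ₀/4π)·2m₁/r³ along +x.
B₁ = 2(10⁻⁷)(0.155)/(2.38)³ = 2.299×10⁻⁹ T.
τ = m₂ B₁ sinθ.
τ = (0.442)(2.299×10⁻⁹)·sin81° = 1.004×10⁻⁹ N·m.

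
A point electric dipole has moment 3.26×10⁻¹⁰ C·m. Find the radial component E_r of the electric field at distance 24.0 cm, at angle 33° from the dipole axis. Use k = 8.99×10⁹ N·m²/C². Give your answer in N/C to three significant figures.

E_r ≈ 356 N/C

For a dipole, E_r = (2kp cosθ)/r³.
kp/r³ = (8.99×10⁹)(3.26×10⁻¹⁰)/(0.240)³ = 212.0 N/C.
E_r = 2·212.0·cos33° = 355.6 N/C.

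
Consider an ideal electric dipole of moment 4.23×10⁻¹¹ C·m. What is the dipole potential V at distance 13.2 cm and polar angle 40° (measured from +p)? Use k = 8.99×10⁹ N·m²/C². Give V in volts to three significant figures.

V ≈ 16.7 V

The dipole potential is V = kp cosθ / r².
V = (8.99×10⁹)(4.23×10⁻¹¹)·cos40° / (0.132)² = 16.72 V.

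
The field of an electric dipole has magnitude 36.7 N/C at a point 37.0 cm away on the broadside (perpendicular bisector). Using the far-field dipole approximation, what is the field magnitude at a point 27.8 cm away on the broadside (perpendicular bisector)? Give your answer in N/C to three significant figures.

Dipole fields scale as 1/r³ in the far field; the geometry is the same at both points.
E₂ = E₁ · (r₁/r₂)³ = 36.7 · (37.0/27.8)³.
(r₁/r₂)³ = (1.331)³ = 2.358.
E₂ ≈ 86.52 N/C.

E ≈ 86.5 N/C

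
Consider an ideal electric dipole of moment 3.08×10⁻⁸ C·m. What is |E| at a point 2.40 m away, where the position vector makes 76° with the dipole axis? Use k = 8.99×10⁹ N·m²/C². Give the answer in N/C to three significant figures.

At angle θ the dipole field magnitude is E = (kp/r³)·√(1 + 3cos²θ).
kp/r³ = (8.99×10⁹)(3.08×10⁻⁸) / (2.40)³ = 20.03 N/C.
√(1 + 3cos²76°) = √(1 + 3·0.0585) = √1.1756 ≈ 1.0842.
E ≈ 20.03 × 1.084 = 21.72 N/C.

E ≈ 21.7 N/C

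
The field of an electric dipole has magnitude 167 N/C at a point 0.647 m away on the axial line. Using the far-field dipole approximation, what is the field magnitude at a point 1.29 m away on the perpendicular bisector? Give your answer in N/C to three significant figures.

Dipole fields scale as 1/r³ in the far field.
The axial field is twice the equatorial field at the same r, so the geometry factor is 1/2.
E₂ = E₁ · (1/2) · (r₁/r₂)³ = 167 · 0.5 · (0.647/1.29)³.
(r₁/r₂)³ = (0.5016)³ = 0.1262.
E₂ ≈ 10.53 N/C.

E ≈ 10.5 N/C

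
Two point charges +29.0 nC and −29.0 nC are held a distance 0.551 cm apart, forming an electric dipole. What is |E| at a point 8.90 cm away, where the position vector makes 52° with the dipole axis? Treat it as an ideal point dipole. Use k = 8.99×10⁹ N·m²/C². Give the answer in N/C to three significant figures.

Dipole moment p = qd = (2.90×10⁻⁸ C)(0.00551 m) = 1.598×10⁻¹⁰ C·m.
At angle θ the dipole field magnitude is E = (kp/r³)·√(1 + 3cos²θ).
kp/r³ = (8.99×10⁹)(1.598×10⁻¹⁰) / (0.0890)³ = 2038 N/C.
√(1 + 3cos²52°) = √(1 + 3·0.3790) = √2.1371 ≈ 1.4619.
E ≈ 2038 × 1.462 = 2979 N/C.

E ≈ 2980 N/C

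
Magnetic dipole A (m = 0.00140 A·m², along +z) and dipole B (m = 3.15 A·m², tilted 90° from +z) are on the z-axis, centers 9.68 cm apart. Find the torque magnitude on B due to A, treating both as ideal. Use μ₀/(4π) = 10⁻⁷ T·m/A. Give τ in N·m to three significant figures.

τ ≈ 9.72×10⁻⁷ N·m

Dipole B is on the axis of dipole A, so B₁ there is axial: B₁ = (μ₀/4π)·2m₁/r³ along +z.
B₁ = 2(10⁻⁷)(0.00140)/(0.0968)³ = 3.087×10⁻⁷ T.
τ = m₂ B₁ sinθ.
τ = (3.15)(3.087×10⁻⁷)·sin90° = 9.724×10⁻⁷ N·m.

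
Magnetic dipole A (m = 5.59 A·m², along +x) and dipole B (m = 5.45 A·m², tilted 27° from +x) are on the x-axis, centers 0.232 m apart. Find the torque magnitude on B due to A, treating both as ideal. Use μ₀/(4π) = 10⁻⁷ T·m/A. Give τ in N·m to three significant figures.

Dipole B is on the axis of dipole A, so B₁ there is axial: B₁ = (μ₀/4π)·2m₁/r³ along +x.
B₁ = 2(10⁻⁷)(5.59)/(0.232)³ = 8.953×10⁻⁵ T.
τ = m₂ B₁ sinθ.
τ = (5.45)(8.953×10⁻⁵)·sin27° = 2.215×10⁻⁴ N·m.

τ ≈ 2.22×10⁻⁴ N·m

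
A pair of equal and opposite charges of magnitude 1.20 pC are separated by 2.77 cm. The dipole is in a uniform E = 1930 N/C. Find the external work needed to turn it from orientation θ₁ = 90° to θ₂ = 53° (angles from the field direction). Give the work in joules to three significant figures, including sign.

W ≈ -3.86×10⁻¹¹ J

Dipole moment p = qd = (1.20×10⁻¹² C)(0.0277 m) = 3.324×10⁻¹⁴ C·m.
W_ext = ΔU = U(θ₂) − U(θ₁) = −pE cosθ₂ − (−pE cosθ₁) = pE(cosθ₁ − cosθ₂).
W = (3.324×10⁻¹⁴)(1930)·(cos90° − cos53°) = (6.415×10⁻¹¹)·(-0.6018) = -3.861×10⁻¹¹ J.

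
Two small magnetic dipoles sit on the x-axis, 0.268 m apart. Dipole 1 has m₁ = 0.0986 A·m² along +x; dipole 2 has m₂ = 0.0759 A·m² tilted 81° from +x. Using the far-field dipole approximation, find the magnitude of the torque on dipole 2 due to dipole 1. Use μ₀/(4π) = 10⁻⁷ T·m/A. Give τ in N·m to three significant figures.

Dipole B is on the axis of dipole A, so B₁ there is axial: B₁ = (μ₀/4π)·2m₁/r³ along +x.
B₁ = 2(10⁻⁷)(0.0986)/(0.268)³ = 1.024×10⁻⁶ T.
τ = m₂ B₁ sinθ.
τ = (0.0759)(1.024×10⁻⁶)·sin81° = 7.680×10⁻⁸ N·m.

τ ≈ 7.68×10⁻⁸ N·m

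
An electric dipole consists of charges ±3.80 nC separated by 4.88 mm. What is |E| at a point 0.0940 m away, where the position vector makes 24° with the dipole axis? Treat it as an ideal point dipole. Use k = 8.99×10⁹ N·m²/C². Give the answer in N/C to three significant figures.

Dipole moment p = qd = (3.80×10⁻⁹ C)(0.00488 m) = 1.854×10⁻¹¹ C·m.
At angle θ the dipole field magnitude is E = (kp/r³)·√(1 + 3cos²θ).
kp/r³ = (8.99×10⁹)(1.854×10⁻¹¹) / (0.0940)³ = 200.7 N/C.
√(1 + 3cos²24°) = √(1 + 3·0.8346) = √3.5037 ≈ 1.8718.
E ≈ 200.7 × 1.872 = 375.6 N/C.

E ≈ 376 N/C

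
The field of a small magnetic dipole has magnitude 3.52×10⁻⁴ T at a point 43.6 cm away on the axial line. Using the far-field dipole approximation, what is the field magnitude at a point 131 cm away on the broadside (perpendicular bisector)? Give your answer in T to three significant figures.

B ≈ 6.49×10⁻⁶ T

Dipole fields scale as 1/r³ in the far field.
The axial field is twice the equatorial field at the same r, so the geometry factor is 1/2.
B₂ = B₁ · (1/2) · (r₁/r₂)³ = 3.52×10⁻⁴ · 0.5 · (43.6/131)³.
(r₁/r₂)³ = (0.3328)³ = 0.03687.
B₂ ≈ 6.489×10⁻⁶ T.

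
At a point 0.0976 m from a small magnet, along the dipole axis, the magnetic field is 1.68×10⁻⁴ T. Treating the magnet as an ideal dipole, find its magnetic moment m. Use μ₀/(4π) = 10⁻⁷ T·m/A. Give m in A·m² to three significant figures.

On axis B = (μ₀/4π)·2m/r³, so m = Br³·4π/(μ₀·2).
m = (1.68×10⁻⁴)·(0.0976)³ / (2·10⁻⁷) = 0.7810 A·m².

m ≈ 0.781 A·m²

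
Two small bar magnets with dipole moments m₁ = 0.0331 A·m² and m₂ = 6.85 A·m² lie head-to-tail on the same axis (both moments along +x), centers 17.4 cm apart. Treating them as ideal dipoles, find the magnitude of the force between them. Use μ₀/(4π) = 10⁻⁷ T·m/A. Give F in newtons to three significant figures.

F ≈ 1.48×10⁻⁴ N

On-axis B of dipole 1: B = (μ₀/4π)·2m₁/r³. Force on dipole 2: F = m₂·dB/dr.
dB/dr = −(μ₀/4π)·6m₁/r⁴, so |F| = (μ₀/4π)·6m₁m₂/r⁴.
F = 6(10⁻⁷)(0.0331)(6.85)/(0.174)⁴ = 1.484×10⁻⁴ N.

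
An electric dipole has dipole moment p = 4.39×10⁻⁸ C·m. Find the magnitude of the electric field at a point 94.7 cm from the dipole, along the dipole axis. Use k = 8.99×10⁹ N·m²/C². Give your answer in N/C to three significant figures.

On the dipole axis E = 2kp/r³.
E = 2·(8.99×10⁹)(4.39×10⁻⁸) / (0.947)³ = 929.4 N/C.

E ≈ 929 N/C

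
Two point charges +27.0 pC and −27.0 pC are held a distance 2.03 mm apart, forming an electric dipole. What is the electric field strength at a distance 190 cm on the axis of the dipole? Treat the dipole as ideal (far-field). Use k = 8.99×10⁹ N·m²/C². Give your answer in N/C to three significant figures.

Dipole moment p = qd = (2.70×10⁻¹¹ C)(0.00203 m) = 5.481×10⁻¹⁴ C·m.
On the dipole axis E = 2kp/r³.
E = 2·(8.99×10⁹)(5.481×10⁻¹⁴) / (1.90)³ = 1.437×10⁻⁴ N/C.

E ≈ 1.44×10⁻⁴ N/C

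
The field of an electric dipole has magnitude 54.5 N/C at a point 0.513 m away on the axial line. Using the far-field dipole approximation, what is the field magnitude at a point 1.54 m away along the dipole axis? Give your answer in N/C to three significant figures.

E ≈ 2.01 N/C

Dipole fields scale as 1/r³ in the far field; the geometry is the same at both points.
E₂ = E₁ · (r₁/r₂)³ = 54.5 · (0.513/1.54)³.
(r₁/r₂)³ = (0.3331)³ = 0.03696.
E₂ ≈ 2.015 N/C.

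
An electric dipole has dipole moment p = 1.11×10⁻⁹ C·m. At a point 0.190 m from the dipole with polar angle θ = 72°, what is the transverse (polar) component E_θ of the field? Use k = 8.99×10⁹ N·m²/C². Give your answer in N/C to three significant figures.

E_θ ≈ 1380 N/C

For a dipole, E_θ = (kp sinθ)/r³.
kp/r³ = (8.99×10⁹)(1.11×10⁻⁹)/(0.190)³ = 1455 N/C.
E_θ = 1455·sin72° = 1384 N/C.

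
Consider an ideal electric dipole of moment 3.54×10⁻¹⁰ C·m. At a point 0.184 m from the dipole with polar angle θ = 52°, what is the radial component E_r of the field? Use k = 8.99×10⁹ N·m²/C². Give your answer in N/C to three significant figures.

E_r ≈ 629 N/C

For a dipole, E_r = (2kp cosθ)/r³.
kp/r³ = (8.99×10⁹)(3.54×10⁻¹⁰)/(0.184)³ = 510.9 N/C.
E_r = 2·510.9·cos52° = 629.0 N/C.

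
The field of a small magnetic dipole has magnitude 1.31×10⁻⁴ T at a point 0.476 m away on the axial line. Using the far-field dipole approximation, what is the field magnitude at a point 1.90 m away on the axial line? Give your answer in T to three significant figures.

B ≈ 2.06×10⁻⁶ T

Dipole fields scale as 1/r³ in the far field; the geometry is the same at both points.
B₂ = B₁ · (r₁/r₂)³ = 1.31×10⁻⁴ · (0.476/1.90)³.
(r₁/r₂)³ = (0.2505)³ = 0.01572.
B₂ ≈ 2.060×10⁻⁶ T.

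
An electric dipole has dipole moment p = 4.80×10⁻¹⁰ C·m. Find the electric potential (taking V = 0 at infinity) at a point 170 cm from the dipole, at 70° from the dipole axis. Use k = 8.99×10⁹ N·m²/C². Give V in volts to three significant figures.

The dipole potential is V = kp cosθ / r².
V = (8.99×10⁹)(4.80×10⁻¹⁰)·cos70° / (1.70)² = 0.5107 V.

V ≈ 0.511 V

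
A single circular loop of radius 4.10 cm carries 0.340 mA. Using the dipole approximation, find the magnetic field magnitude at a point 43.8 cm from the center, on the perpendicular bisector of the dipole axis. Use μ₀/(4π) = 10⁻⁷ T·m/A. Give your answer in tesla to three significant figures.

Magnetic moment m = IA = Iπa² = (3.40×10⁻⁴)·π·(0.0410)² = 1.796×10⁻⁶ A·m².
In the equatorial plane B = (μ₀/4π)·m/r³ (half the axial value).
B = (10⁻⁷)·(1.796×10⁻⁶) / (0.438)³ = 2.137×10⁻¹² T.

B ≈ 2.14×10⁻¹² T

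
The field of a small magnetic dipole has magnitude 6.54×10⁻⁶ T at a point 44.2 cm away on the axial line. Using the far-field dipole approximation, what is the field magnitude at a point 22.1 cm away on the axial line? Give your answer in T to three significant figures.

B ≈ 5.23×10⁻⁵ T

Dipole fields scale as 1/r³ in the far field; the geometry is the same at both points.
B₂ = B₁ · (r₁/r₂)³ = 6.54×10⁻⁶ · (44.2/22.1)³.
(r₁/r₂)³ = (2)³ = 8.
B₂ ≈ 5.232×10⁻⁵ T.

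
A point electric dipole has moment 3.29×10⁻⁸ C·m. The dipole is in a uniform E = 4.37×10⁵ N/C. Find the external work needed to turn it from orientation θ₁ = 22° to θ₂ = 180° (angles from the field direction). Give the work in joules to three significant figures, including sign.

W ≈ 0.0277 J

W_ext = ΔU = U(θ₂) − U(θ₁) = −pE cosθ₂ − (−pE cosθ₁) = pE(cosθ₁ − cosθ₂).
W = (3.29×10⁻⁸)(4.37×10⁵)·(cos22° − cos180°) = (0.01438)·(+1.9272) = 0.02771 J.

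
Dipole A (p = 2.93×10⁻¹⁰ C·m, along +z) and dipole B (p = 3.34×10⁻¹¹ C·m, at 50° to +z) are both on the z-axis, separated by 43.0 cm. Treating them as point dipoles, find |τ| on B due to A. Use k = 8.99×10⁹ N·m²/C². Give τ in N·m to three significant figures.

The second dipole sits on the axis of the first, so the field there is axial: E₁ = 2kp₁/r³ along +z.
E₁ = 2(8.99×10⁹)(2.93×10⁻¹⁰)/(0.430)³ = 66.26 N/C.
Torque on the second dipole: τ = p₂ E₁ sinθ.
τ = (3.34×10⁻¹¹)(66.26)·sin50° = 1.695×10⁻⁹ N·m.

τ ≈ 1.70×10⁻⁹ N·m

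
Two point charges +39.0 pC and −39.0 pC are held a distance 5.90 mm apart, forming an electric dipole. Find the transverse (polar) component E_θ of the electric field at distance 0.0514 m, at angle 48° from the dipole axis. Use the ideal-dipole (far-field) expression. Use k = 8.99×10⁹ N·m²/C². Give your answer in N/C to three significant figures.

Dipole moment p = qd = (3.90×10⁻¹¹ C)(0.00590 m) = 2.301×10⁻¹³ C·m.
For a dipole, E_θ = (kp sinθ)/r³.
kp/r³ = (8.99×10⁹)(2.301×10⁻¹³)/(0.0514)³ = 15.23 N/C.
E_θ = 15.23·sin48° = 11.32 N/C.

E_θ ≈ 11.3 N/C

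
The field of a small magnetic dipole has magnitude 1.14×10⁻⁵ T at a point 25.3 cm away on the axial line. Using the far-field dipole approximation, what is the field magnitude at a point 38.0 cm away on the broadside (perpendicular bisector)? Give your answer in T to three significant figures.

B ≈ 1.68×10⁻⁶ T

Dipole fields scale as 1/r³ in the far field.
The axial field is twice the equatorial field at the same r, so the geometry factor is 1/2.
B₂ = B₁ · (1/2) · (r₁/r₂)³ = 1.14×10⁻⁵ · 0.5 · (25.3/38.0)³.
(r₁/r₂)³ = (0.6658)³ = 0.2951.
B₂ ≈ 1.682×10⁻⁶ T.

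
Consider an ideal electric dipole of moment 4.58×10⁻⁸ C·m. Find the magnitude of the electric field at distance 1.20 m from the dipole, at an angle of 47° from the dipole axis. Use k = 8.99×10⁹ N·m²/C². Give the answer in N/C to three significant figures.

At angle θ the dipole field magnitude is E = (kp/r³)·√(1 + 3cos²θ).
kp/r³ = (8.99×10⁹)(4.58×10⁻⁸) / (1.20)³ = 238.3 N/C.
√(1 + 3cos²47°) = √(1 + 3·0.4651) = √2.3954 ≈ 1.5477.
E ≈ 238.3 × 1.548 = 368.8 N/C.

E ≈ 369 N/C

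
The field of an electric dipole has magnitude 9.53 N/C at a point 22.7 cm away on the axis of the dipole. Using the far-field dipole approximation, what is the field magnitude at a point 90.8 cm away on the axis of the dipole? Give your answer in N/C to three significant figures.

Dipole fields scale as 1/r³ in the far field; the geometry is the same at both points.
E₂ = E₁ · (r₁/r₂)³ = 9.53 · (22.7/90.8)³.
(r₁/r₂)³ = (0.25)³ = 0.01562.
E₂ ≈ 0.1489 N/C.

E ≈ 0.149 N/C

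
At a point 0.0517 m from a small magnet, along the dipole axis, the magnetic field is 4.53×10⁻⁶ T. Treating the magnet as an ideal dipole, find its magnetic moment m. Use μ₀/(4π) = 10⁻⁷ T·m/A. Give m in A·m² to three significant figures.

On axis B = (μ₀/4π)·2m/r³, so m = Br³·4π/(μ₀·2).
m = (4.53×10⁻⁶)·(0.0517)³ / (2·10⁻⁷) = 0.003130 A·m².

m ≈ 0.00313 A·m²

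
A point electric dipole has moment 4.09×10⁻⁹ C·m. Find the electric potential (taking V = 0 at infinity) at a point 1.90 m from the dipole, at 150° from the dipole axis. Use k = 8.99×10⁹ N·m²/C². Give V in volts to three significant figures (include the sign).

V ≈ -8.82 V

The dipole potential is V = kp cosθ / r².
V = (8.99×10⁹)(4.09×10⁻⁹)·cos150° / (1.90)² = -8.821 V.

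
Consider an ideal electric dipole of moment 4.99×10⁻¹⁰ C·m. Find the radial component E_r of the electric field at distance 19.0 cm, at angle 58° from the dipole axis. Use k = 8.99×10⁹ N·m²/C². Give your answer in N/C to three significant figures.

For a dipole, E_r = (2kp cosθ)/r³.
kp/r³ = (8.99×10⁹)(4.99×10⁻¹⁰)/(0.190)³ = 654.0 N/C.
E_r = 2·654.0·cos58° = 693.2 N/C.

E_r ≈ 693 N/C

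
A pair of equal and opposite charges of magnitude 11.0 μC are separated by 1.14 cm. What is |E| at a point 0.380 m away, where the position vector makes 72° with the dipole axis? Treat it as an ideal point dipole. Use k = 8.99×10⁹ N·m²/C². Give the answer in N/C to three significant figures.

E ≈ 2.33×10⁴ N/C

Dipole moment p = qd = (1.10×10⁻⁵ C)(0.0114 m) = 1.254×10⁻⁷ C·m.
At angle θ the dipole field magnitude is E = (kp/r³)·√(1 + 3cos²θ).
kp/r³ = (8.99×10⁹)(1.254×10⁻⁷) / (0.380)³ = 2.055×10⁴ N/C.
√(1 + 3cos²72°) = √(1 + 3·0.0955) = √1.2865 ≈ 1.1342.
E ≈ 2.055×10⁴ × 1.134 = 2.330×10⁴ N/C.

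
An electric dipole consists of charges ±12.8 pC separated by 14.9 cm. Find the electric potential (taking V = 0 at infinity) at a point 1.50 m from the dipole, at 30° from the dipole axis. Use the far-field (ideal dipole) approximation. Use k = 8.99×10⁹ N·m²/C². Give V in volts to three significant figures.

V ≈ 0.00660 V

Dipole moment p = qd = (1.28×10⁻¹¹ C)(0.149 m) = 1.907×10⁻¹² C·m.
The dipole potential is V = kp cosθ / r².
V = (8.99×10⁹)(1.907×10⁻¹²)·cos30° / (1.50)² = 0.006599 V.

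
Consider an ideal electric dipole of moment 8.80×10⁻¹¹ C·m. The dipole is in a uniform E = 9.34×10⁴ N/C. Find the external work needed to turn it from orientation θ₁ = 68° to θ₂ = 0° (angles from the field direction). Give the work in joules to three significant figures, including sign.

W ≈ -5.14×10⁻⁶ J

W_ext = ΔU = U(θ₂) − U(θ₁) = −pE cosθ₂ − (−pE cosθ₁) = pE(cosθ₁ − cosθ₂).
W = (8.80×10⁻¹¹)(9.34×10⁴)·(cos68° − cos0°) = (8.219×10⁻⁶)·(-0.6254) = -5.140×10⁻⁶ J.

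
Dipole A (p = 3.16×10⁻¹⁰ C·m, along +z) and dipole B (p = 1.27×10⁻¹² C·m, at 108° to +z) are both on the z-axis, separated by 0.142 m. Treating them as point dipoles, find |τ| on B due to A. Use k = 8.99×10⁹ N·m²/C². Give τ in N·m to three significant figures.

The second dipole sits on the axis of the first, so the field there is axial: E₁ = 2kp₁/r³ along +z.
E₁ = 2(8.99×10⁹)(3.16×10⁻¹⁰)/(0.142)³ = 1984 N/C.
Torque on the second dipole: τ = p₂ E₁ sinθ.
τ = (1.27×10⁻¹²)(1984)·sin108° = 2.397×10⁻⁹ N·m.

τ ≈ 2.40×10⁻⁹ N·m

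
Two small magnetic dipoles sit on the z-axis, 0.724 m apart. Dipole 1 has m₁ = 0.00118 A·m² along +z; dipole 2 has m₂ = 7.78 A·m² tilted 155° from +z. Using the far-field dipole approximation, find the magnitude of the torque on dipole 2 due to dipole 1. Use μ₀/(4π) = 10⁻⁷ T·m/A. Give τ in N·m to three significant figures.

τ ≈ 2.04×10⁻⁹ N·m

Dipole B is on the axis of dipole A, so B₁ there is axial: B₁ = (μ₀/4π)·2m₁/r³ along +z.
B₁ = 2(10⁻⁷)(0.00118)/(0.724)³ = 6.219×10⁻¹⁰ T.
τ = m₂ B₁ sinθ.
τ = (7.78)(6.219×10⁻¹⁰)·sin155° = 2.045×10⁻⁹ N·m.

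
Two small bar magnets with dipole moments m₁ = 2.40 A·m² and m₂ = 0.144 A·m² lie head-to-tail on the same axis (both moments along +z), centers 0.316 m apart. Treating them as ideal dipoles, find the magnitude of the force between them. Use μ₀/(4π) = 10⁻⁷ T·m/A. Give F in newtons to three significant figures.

F ≈ 2.08×10⁻⁵ N

On-axis B of dipole 1: B = (μ₀/4π)·2m₁/r³. Force on dipole 2: F = m₂·dB/dr.
dB/dr = −(μ₀/4π)·6m₁/r⁴, so |F| = (μ₀/4π)·6m₁m₂/r⁴.
F = 6(10⁻⁷)(2.40)(0.144)/(0.316)⁴ = 2.080×10⁻⁵ N.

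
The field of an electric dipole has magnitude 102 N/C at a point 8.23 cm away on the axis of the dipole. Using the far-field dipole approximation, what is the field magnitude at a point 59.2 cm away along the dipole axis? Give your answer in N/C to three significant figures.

E ≈ 0.274 N/C

Dipole fields scale as 1/r³ in the far field; the geometry is the same at both points.
E₂ = E₁ · (r₁/r₂)³ = 102 · (8.23/59.2)³.
(r₁/r₂)³ = (0.139)³ = 0.002687.
E₂ ≈ 0.2741 N/C.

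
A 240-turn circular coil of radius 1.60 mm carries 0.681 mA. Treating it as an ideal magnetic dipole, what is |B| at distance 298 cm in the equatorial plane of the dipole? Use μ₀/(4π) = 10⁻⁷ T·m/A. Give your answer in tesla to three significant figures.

B ≈ 4.97×10⁻¹⁵ T

m = NIA = NIπa² = 240·(6.81×10⁻⁴)·π·(0.00160)² = 1.314×10⁻⁶ A·m².
In the equatorial plane B = (μ₀/4π)·m/r³ (half the axial value).
B = (10⁻⁷)·(1.314×10⁻⁶) / (2.98)³ = 4.965×10⁻¹⁵ T.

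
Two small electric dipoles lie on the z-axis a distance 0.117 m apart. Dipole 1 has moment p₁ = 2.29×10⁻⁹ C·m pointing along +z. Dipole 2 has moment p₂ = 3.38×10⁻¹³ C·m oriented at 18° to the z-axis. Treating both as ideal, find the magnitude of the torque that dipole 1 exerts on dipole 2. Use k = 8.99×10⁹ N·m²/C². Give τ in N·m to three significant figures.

The second dipole sits on the axis of the first, so the field there is axial: E₁ = 2kp₁/r³ along +z.
E₁ = 2(8.99×10⁹)(2.29×10⁻⁹)/(0.117)³ = 2.571×10⁴ N/C.
Torque on the second dipole: τ = p₂ E₁ sinθ.
τ = (3.38×10⁻¹³)(2.571×10⁴)·sin18° = 2.685×10⁻⁹ N·m.

τ ≈ 2.69×10⁻⁹ N·m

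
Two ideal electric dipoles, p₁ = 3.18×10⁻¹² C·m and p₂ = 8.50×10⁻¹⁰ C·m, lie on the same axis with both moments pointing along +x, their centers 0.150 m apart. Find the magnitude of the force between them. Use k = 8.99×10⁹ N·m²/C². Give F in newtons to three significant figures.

On-axis field of dipole 1 at distance r: E = 2kp₁/r³. Force on dipole 2 is F = p₂·dE/dr (gradient along axis).
dE/dr = −6kp₁/r⁴, so |F| = 6kp₁p₂/r⁴ (attractive for aligned moments).
F = 6(8.99×10⁹)(3.18×10⁻¹²)(8.50×10⁻¹⁰)/(0.150)⁴ = 2.880×10⁻⁷ N.

F ≈ 2.88×10⁻⁷ N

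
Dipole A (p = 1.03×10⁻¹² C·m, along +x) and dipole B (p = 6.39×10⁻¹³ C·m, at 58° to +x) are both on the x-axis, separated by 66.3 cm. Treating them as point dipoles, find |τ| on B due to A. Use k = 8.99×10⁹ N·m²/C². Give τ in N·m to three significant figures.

The second dipole sits on the axis of the first, so the field there is axial: E₁ = 2kp₁/r³ along +x.
E₁ = 2(8.99×10⁹)(1.03×10⁻¹²)/(0.663)³ = 0.06355 N/C.
Torque on the second dipole: τ = p₂ E₁ sinθ.
τ = (6.39×10⁻¹³)(0.06355)·sin58° = 3.444×10⁻¹⁴ N·m.

τ ≈ 3.44×10⁻¹⁴ N·m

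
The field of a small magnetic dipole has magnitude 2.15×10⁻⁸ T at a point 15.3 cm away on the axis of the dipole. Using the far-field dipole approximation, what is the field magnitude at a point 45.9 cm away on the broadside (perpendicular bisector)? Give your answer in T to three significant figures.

B ≈ 3.98×10⁻¹⁰ T

Dipole fields scale as 1/r³ in the far field.
The axial field is twice the equatorial field at the same r, so the geometry factor is 1/2.
B₂ = B₁ · (1/2) · (r₁/r₂)³ = 2.15×10⁻⁸ · 0.5 · (15.3/45.9)³.
(r₁/r₂)³ = (0.3333)³ = 0.03704.
B₂ ≈ 3.981×10⁻¹⁰ T.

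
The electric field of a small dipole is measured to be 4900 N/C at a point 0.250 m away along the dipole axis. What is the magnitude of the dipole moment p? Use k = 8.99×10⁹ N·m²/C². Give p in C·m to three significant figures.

On axis E = 2kp/r³, so p = Er³/(2k).
p = (4900)·(0.250)³ / (2·8.99×10⁹) = 4.258×10⁻⁹ C·m.

p ≈ 4.26×10⁻⁹ C·m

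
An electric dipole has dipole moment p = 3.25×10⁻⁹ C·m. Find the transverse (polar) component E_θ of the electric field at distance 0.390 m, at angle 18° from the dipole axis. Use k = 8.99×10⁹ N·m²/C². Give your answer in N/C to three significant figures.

E_θ ≈ 152 N/C

For a dipole, E_θ = (kp sinθ)/r³.
kp/r³ = (8.99×10⁹)(3.25×10⁻⁹)/(0.390)³ = 492.5 N/C.
E_θ = 492.5·sin18° = 152.2 N/C.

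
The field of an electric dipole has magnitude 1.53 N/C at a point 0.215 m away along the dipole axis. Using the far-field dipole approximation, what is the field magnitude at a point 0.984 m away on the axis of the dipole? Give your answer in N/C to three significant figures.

Dipole fields scale as 1/r³ in the far field; the geometry is the same at both points.
E₂ = E₁ · (r₁/r₂)³ = 1.53 · (0.215/0.984)³.
(r₁/r₂)³ = (0.2185)³ = 0.01043.
E₂ ≈ 0.01596 N/C.

E ≈ 0.0160 N/C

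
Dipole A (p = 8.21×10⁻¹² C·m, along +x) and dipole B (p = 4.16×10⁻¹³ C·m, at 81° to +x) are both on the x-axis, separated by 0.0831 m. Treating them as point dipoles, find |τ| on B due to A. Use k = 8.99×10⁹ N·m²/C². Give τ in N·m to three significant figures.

The second dipole sits on the axis of the first, so the field there is axial: E₁ = 2kp₁/r³ along +x.
E₁ = 2(8.99×10⁹)(8.21×10⁻¹²)/(0.0831)³ = 257.2 N/C.
Torque on the second dipole: τ = p₂ E₁ sinθ.
τ = (4.16×10⁻¹³)(257.2)·sin81° = 1.057×10⁻¹⁰ N·m.

τ ≈ 1.06×10⁻¹⁰ N·m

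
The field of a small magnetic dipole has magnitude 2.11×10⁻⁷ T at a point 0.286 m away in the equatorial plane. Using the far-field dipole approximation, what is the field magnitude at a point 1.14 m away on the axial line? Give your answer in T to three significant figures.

Dipole fields scale as 1/r³ in the far field.
The axial field is twice the equatorial field at the same r, so the geometry factor is 2/1.
B₂ = B₁ · (2/1) · (r₁/r₂)³ = 2.11×10⁻⁷ · 2 · (0.286/1.14)³.
(r₁/r₂)³ = (0.2509)³ = 0.01579.
B₂ ≈ 6.663×10⁻⁹ T.

B ≈ 6.66×10⁻⁹ T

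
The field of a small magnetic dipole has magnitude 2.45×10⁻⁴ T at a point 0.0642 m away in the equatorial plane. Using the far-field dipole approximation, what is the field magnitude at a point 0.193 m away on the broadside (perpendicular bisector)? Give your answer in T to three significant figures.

B ≈ 9.02×10⁻⁶ T

Dipole fields scale as 1/r³ in the far field; the geometry is the same at both points.
B₂ = B₁ · (r₁/r₂)³ = 2.45×10⁻⁴ · (0.0642/0.193)³.
(r₁/r₂)³ = (0.3326)³ = 0.03681.
B₂ ≈ 9.018×10⁻⁶ T.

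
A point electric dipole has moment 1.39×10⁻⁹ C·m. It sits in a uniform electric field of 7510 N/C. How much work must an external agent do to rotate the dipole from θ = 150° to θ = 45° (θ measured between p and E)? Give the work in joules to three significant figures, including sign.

W_ext = ΔU = U(θ₂) − U(θ₁) = −pE cosθ₂ − (−pE cosθ₁) = pE(cosθ₁ − cosθ₂).
W = (1.39×10⁻⁹)(7510)·(cos150° − cos45°) = (1.044×10⁻⁵)·(-1.5731) = -1.642×10⁻⁵ J.

W ≈ -1.64×10⁻⁵ J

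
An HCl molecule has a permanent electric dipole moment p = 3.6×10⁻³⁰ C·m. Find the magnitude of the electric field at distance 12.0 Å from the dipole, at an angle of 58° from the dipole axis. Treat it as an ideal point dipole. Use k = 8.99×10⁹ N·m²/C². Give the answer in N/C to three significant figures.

E ≈ 2.54×10⁷ N/C

At angle θ the dipole field magnitude is E = (kp/r³)·√(1 + 3cos²θ).
kp/r³ = (8.99×10⁹)(3.60×10⁻³⁰) / (1.20×10⁻⁹)³ = 1.873×10⁷ N/C.
√(1 + 3cos²58°) = √(1 + 3·0.2808) = √1.8424 ≈ 1.3574.
E ≈ 1.873×10⁷ × 1.357 = 2.542×10⁷ N/C.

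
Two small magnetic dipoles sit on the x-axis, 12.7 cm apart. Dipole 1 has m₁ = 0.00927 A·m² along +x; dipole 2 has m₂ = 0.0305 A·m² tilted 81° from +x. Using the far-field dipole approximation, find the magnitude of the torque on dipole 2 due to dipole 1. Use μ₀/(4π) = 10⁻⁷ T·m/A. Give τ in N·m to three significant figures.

τ ≈ 2.73×10⁻⁸ N·m

Dipole B is on the axis of dipole A, so B₁ there is axial: B₁ = (μ₀/4π)·2m₁/r³ along +x.
B₁ = 2(10⁻⁷)(0.00927)/(0.127)³ = 9.051×10⁻⁷ T.
τ = m₂ B₁ sinθ.
τ = (0.0305)(9.051×10⁻⁷)·sin81° = 2.727×10⁻⁸ N·m.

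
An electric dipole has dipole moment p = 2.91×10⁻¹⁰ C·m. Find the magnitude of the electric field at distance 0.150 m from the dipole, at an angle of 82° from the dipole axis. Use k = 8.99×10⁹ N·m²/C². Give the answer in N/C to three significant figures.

At angle θ the dipole field magnitude is E = (kp/r³)·√(1 + 3cos²θ).
kp/r³ = (8.99×10⁹)(2.91×10⁻¹⁰) / (0.150)³ = 775.1 N/C.
√(1 + 3cos²82°) = √(1 + 3·0.0194) = √1.0581 ≈ 1.0286.
E ≈ 775.1 × 1.029 = 797.3 N/C.

E ≈ 797 N/C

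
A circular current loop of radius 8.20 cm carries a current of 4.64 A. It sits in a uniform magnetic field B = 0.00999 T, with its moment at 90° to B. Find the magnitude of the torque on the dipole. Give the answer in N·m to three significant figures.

Magnetic moment m = IA = Iπa² = (4.64)·π·(0.0820)² = 0.09802 A·m².
Torque on a magnetic dipole: τ = mB sinθ.
τ = (0.09802)(0.00999)·sin90° = 9.792×10⁻⁴ N·m.

τ ≈ 9.79×10⁻⁴ N·m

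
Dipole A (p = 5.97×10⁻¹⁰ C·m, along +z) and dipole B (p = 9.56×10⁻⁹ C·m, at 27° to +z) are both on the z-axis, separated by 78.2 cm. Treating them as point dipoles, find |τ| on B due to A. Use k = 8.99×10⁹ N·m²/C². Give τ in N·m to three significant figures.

The second dipole sits on the axis of the first, so the field there is axial: E₁ = 2kp₁/r³ along +z.
E₁ = 2(8.99×10⁹)(5.97×10⁻¹⁰)/(0.782)³ = 22.45 N/C.
Torque on the second dipole: τ = p₂ E₁ sinθ.
τ = (9.56×10⁻⁹)(22.45)·sin27° = 9.742×10⁻⁸ N·m.

τ ≈ 9.74×10⁻⁸ N·m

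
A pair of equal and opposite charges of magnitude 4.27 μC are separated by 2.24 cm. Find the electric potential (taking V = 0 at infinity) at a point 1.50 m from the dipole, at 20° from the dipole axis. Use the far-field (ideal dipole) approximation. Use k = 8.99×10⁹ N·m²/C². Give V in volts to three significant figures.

V ≈ 359 V

Dipole moment p = qd = (4.27×10⁻⁶ C)(0.0224 m) = 9.565×10⁻⁸ C·m.
The dipole potential is V = kp cosθ / r².
V = (8.99×10⁹)(9.565×10⁻⁸)·cos20° / (1.50)² = 359.1 V.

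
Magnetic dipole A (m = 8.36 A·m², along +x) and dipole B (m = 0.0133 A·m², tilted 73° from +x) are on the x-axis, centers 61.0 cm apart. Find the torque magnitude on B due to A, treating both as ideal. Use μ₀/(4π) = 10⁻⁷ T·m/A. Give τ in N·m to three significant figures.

τ ≈ 9.37×10⁻⁸ N·m

Dipole B is on the axis of dipole A, so B₁ there is axial: B₁ = (μ₀/4π)·2m₁/r³ along +x.
B₁ = 2(10⁻⁷)(8.36)/(0.610)³ = 7.366×10⁻⁶ T.
τ = m₂ B₁ sinθ.
τ = (0.0133)(7.366×10⁻⁶)·sin73° = 9.369×10⁻⁸ N·m.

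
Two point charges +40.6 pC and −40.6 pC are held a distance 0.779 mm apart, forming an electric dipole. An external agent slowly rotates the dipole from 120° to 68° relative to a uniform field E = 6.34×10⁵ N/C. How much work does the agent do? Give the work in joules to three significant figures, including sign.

Dipole moment p = qd = (4.06×10⁻¹¹ C)(7.79×10⁻⁴ m) = 3.163×10⁻¹⁴ C·m.
W_ext = ΔU = U(θ₂) − U(θ₁) = −pE cosθ₂ − (−pE cosθ₁) = pE(cosθ₁ − cosθ₂).
W = (3.163×10⁻¹⁴)(6.34×10⁵)·(cos120° − cos68°) = (2.005×10⁻⁸)·(-0.8746) = -1.754×10⁻⁸ J.

W ≈ -1.75×10⁻⁸ J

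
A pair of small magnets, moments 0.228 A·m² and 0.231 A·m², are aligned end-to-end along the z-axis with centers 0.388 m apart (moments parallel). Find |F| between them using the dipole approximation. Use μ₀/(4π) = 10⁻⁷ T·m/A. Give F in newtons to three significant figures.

On-axis B of dipole 1: B = (μ₀/4π)·2m₁/r³. Force on dipole 2: F = m₂·dB/dr.
dB/dr = −(μ₀/4π)·6m₁/r⁴, so |F| = (μ₀/4π)·6m₁m₂/r⁴.
F = 6(10⁻⁷)(0.228)(0.231)/(0.388)⁴ = 1.394×10⁻⁶ N.

F ≈ 1.39×10⁻⁶ N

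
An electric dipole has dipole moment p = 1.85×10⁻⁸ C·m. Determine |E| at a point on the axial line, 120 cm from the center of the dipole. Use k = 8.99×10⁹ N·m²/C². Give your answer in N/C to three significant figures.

On the dipole axis E = 2kp/r³.
E = 2·(8.99×10⁹)(1.85×10⁻⁸) / (1.20)³ = 192.5 N/C.

E ≈ 192 N/C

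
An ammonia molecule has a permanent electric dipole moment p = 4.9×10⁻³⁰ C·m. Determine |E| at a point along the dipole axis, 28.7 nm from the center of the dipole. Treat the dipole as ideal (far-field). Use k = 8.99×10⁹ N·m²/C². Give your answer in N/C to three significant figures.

E ≈ 3730 N/C

On the dipole axis E = 2kp/r³.
E = 2·(8.99×10⁹)(4.90×10⁻³⁰) / (2.87×10⁻⁸)³ = 3727 N/C.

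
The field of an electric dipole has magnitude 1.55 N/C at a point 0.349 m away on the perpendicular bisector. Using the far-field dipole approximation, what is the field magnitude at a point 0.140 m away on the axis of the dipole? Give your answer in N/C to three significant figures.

E ≈ 48.0 N/C

Dipole fields scale as 1/r³ in the far field.
The axial field is twice the equatorial field at the same r, so the geometry factor is 2/1.
E₂ = E₁ · (2/1) · (r₁/r₂)³ = 1.55 · 2 · (0.349/0.140)³.
(r₁/r₂)³ = (2.493)³ = 15.49.
E₂ ≈ 48.02 N/C.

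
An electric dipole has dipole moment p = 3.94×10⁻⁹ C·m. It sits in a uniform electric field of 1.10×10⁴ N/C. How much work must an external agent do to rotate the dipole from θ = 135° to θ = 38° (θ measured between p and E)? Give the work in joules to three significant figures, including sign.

W_ext = ΔU = U(θ₂) − U(θ₁) = −pE cosθ₂ − (−pE cosθ₁) = pE(cosθ₁ − cosθ₂).
W = (3.94×10⁻⁹)(1.10×10⁴)·(cos135° − cos38°) = (4.334×10⁻⁵)·(-1.4951) = -6.480×10⁻⁵ J.

W ≈ -6.48×10⁻⁵ J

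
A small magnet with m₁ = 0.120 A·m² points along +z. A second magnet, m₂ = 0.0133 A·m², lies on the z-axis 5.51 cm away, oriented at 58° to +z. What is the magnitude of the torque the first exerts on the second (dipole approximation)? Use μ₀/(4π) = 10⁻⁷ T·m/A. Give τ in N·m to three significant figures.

τ ≈ 1.62×10⁻⁶ N·m

Dipole B is on the axis of dipole A, so B₁ there is axial: B₁ = (μ₀/4π)·2m₁/r³ along +z.
B₁ = 2(10⁻⁷)(0.120)/(0.0551)³ = 1.435×10⁻⁴ T.
τ = m₂ B₁ sinθ.
τ = (0.0133)(1.435×10⁻⁴)·sin58° = 1.618×10⁻⁶ N·m.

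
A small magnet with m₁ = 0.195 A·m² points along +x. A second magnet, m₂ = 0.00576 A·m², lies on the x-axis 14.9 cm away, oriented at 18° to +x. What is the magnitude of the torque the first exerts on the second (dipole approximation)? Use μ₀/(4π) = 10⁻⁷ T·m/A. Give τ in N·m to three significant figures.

τ ≈ 2.10×10⁻⁸ N·m

Dipole B is on the axis of dipole A, so B₁ there is axial: B₁ = (μ₀/4π)·2m₁/r³ along +x.
B₁ = 2(10⁻⁷)(0.195)/(0.149)³ = 1.179×10⁻⁵ T.
τ = m₂ B₁ sinθ.
τ = (0.00576)(1.179×10⁻⁵)·sin18° = 2.099×10⁻⁸ N·m.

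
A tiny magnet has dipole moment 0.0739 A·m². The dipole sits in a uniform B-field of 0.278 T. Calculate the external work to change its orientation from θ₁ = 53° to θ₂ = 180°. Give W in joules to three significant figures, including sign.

W_ext = ΔU = −mB cosθ₂ + mB cosθ₁ = mB(cosθ₁ − cosθ₂).
W = (0.0739)(0.278)·(cos53° − cos180°) = (0.02054)·(+1.6018) = 0.03291 J.

W ≈ 0.0329 J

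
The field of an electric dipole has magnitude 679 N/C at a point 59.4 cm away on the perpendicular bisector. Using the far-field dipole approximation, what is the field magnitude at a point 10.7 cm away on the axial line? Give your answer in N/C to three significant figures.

E ≈ 2.32×10⁵ N/C

Dipole fields scale as 1/r³ in the far field.
The axial field is twice the equatorial field at the same r, so the geometry factor is 2/1.
E₂ = E₁ · (2/1) · (r₁/r₂)³ = 679 · 2 · (59.4/10.7)³.
(r₁/r₂)³ = (5.551)³ = 171.1.
E₂ ≈ 2.323×10⁵ N/C.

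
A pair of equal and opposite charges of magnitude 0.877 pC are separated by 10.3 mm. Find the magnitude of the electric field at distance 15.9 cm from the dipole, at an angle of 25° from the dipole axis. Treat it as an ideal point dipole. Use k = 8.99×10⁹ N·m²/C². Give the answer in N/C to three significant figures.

E ≈ 0.0376 N/C

Dipole moment p = qd = (8.77×10⁻¹³ C)(0.0103 m) = 9.033×10⁻¹⁵ C·m.
At angle θ the dipole field magnitude is E = (kp/r³)·√(1 + 3cos²θ).
kp/r³ = (8.99×10⁹)(9.033×10⁻¹⁵) / (0.159)³ = 0.02020 N/C.
√(1 + 3cos²25°) = √(1 + 3·0.8214) = √3.4642 ≈ 1.8612.
E ≈ 0.02020 × 1.861 = 0.03760 N/C.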